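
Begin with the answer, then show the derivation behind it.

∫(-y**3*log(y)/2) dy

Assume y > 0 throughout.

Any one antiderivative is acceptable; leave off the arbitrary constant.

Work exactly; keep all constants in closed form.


The answer is -y**4*log(y)/8 + y**4/32.
Step 1. Integrate ∫(-y**3*log(y)/2) dy by parts with u = log(y), dv = (-y**3/2) dy, so v = -y**4/8 [assuming y > 0]: now -y**4*log(y)/8 + ∫(y**3/8) dy.
Step 2. Evaluate the standard form: now -y**4*log(y)/8 + y**4/32.
Answer: -y**4*log(y)/8 + y**4/32.


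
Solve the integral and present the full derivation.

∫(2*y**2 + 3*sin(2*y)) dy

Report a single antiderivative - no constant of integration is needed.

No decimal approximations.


Step 1. Rewrite: now ∫(2*y**2) dy + ∫(3*sin(2*y)) dy.
Step 2. Evaluate the standard form: now 2*y**3/3 + ∫(3*sin(2*y)) dy.
Step 3. Evaluate the standard form: now 2*y**3/3 - 3*cos(2*y)/2.
Answer: 2*y**3/3 - 3*cos(2*y)/2.


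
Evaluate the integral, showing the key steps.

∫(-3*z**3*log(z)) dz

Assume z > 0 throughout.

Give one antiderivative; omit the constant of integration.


Step 1. Integrate ∫(-3*z**3*log(z)) dz by parts with u = log(z), dv = (-3*z**3) dz, so v = -3*z**4/4 [assuming z > 0]: now -3*z**4*log(z)/4 + ∫(3*z**3/4) dz.
Step 2. Evaluate the standard form: now -3*z**4*log(z)/4 + 3*z**4/16.
Answer: -3*z**4*log(z)/4 + 3*z**4/16.


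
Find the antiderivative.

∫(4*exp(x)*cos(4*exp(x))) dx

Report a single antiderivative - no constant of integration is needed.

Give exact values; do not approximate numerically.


Answer: sin(4*exp(x)).


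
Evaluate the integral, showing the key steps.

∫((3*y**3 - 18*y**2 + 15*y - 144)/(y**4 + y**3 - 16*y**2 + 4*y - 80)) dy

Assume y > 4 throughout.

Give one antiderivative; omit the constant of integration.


Step 1. Decompose ∫((3*y**3 - 18*y**2 + 15*y - 144)/(y**4 + y**3 - 16*y**2 + 4*y - 80)) dy by partial fractions, (3*y**3 - 18*y**2 + 15*y - 144)/(y**4 + y**3 - 16*y**2 + 4*y - 80) = 3/(y**2 + 4) + 4/(y + 5) - 1/(y - 4): now ∫(-1/(y - 4)) dy + ∫(4/(y + 5)) dy + ∫(3/(y**2 + 4)) dy.
Step 2. Evaluate the standard form [assuming y > -5]: now 4*log(y + 5) + ∫(-1/(y - 4)) dy + ∫(3/(y**2 + 4)) dy.
Step 3. Evaluate the standard form [assuming y > 4]: now -log(y - 4) + 4*log(y + 5) + ∫(3/(y**2 + 4)) dy.
Step 4. Evaluate the standard form: now -log(y - 4) + 4*log(y + 5) + 3*atan(y/2)/2.
Answer: -log(y - 4) + 4*log(y + 5) + 3*atan(y/2)/2.


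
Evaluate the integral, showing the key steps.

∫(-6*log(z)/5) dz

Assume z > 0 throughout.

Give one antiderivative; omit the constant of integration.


Step 1. Integrate ∫(-6*log(z)/5) dz by parts with u = log(z), dv = (-6/5) dz, so v = -6*z/5 [assuming z > 0]: now -6*z*log(z)/5 + ∫(6/5) dz.
Step 2. Evaluate the standard form: now -6*z*log(z)/5 + 6*z/5.
Answer: -6*z*log(z)/5 + 6*z/5.


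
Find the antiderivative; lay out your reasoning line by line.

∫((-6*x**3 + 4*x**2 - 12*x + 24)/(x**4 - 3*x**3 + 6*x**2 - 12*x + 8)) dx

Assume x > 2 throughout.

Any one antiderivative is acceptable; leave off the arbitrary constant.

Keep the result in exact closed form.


Step 1. Decompose ∫((-6*x**3 + 4*x**2 - 12*x + 24)/(x**4 - 3*x**3 + 6*x**2 - 12*x + 8)) dx by partial fractions, (-6*x**3 + 4*x**2 - 12*x + 24)/(x**4 - 3*x**3 + 6*x**2 - 12*x + 8) = -4/(x**2 + 4) - 2/(x - 1) - 4/(x - 2): now ∫(-4/(x - 2)) dx + ∫(-2/(x - 1)) dx + ∫(-4/(x**2 + 4)) dx.
Step 2. Evaluate the standard form [assuming x > 2]: now -4*log(x - 2) + ∫(-2/(x - 1)) dx + ∫(-4/(x**2 + 4)) dx.
Step 3. Evaluate the standard form [assuming x > 1]: now -4*log(x - 2) - 2*log(x - 1) + ∫(-4/(x**2 + 4)) dx.
Step 4. Evaluate the standard form: now -4*log(x - 2) - 2*log(x - 1) - 2*atan(x/2).
Answer: -4*log(x - 2) - 2*log(x - 1) - 2*atan(x/2).


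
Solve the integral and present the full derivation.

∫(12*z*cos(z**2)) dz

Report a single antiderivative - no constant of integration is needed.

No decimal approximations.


Step 1. Substitute u = z**2, turning ∫(12*z*cos(z**2)) dz into ∫(6*cos(u)) du: now ∫(6*cos(u)) du.
Step 2. Evaluate the standard form: now 6*sin(u).
Step 3. Substitute back u = z**2: now 6*sin(z**2).
Answer: 6*sin(z**2).


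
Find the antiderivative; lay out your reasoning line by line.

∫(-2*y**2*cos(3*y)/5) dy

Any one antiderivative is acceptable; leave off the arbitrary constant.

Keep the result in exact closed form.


Step 1. Integrate ∫(-2*y**2*cos(3*y)/5) dy by parts with u = y**2, dv = (-2*cos(3*y)/5) dy, so v = -2*sin(3*y)/15: now -2*y**2*sin(3*y)/15 + ∫(4*y*sin(3*y)/15) dy.
Step 2. Integrate ∫(4*y*sin(3*y)/15) dy by parts with u = y, dv = (4*sin(3*y)/15) dy, so v = -4*cos(3*y)/45: now -2*y**2*sin(3*y)/15 - 4*y*cos(3*y)/45 + ∫(4*cos(3*y)/45) dy.
Step 3. Evaluate the standard form: now -2*y**2*sin(3*y)/15 - 4*y*cos(3*y)/45 + 4*sin(3*y)/135.
Answer: -2*y**2*sin(3*y)/15 - 4*y*cos(3*y)/45 + 4*sin(3*y)/135.


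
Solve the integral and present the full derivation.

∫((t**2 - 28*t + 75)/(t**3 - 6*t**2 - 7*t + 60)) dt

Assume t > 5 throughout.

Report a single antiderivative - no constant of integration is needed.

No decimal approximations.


Step 1. Decompose ∫((t**2 - 28*t + 75)/(t**3 - 6*t**2 - 7*t + 60)) dt by partial fractions, (t**2 - 28*t + 75)/(t**3 - 6*t**2 - 7*t + 60) = 3/(t + 3) + 3/(t - 4) - 5/(t - 5): now ∫(-5/(t - 5)) dt + ∫(3/(t - 4)) dt + ∫(3/(t + 3)) dt.
Step 2. Evaluate the standard form [assuming t > 4]: now 3*log(t - 4) + ∫(-5/(t - 5)) dt + ∫(3/(t + 3)) dt.
Step 3. Evaluate the standard form [assuming t > -3]: now 3*log(t - 4) + 3*log(t + 3) + ∫(-5/(t - 5)) dt.
Step 4. Evaluate the standard form [assuming t > 5]: now -5*log(t - 5) + 3*log(t - 4) + 3*log(t + 3).
Answer: -5*log(t - 5) + 3*log(t - 4) + 3*log(t + 3).


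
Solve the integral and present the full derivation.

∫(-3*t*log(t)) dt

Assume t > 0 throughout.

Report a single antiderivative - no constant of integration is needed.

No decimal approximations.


Step 1. Integrate ∫(-3*t*log(t)) dt by parts with u = log(t), dv = (-3*t) dt, so v = -3*t**2/2 [assuming t > 0]: now -3*t**2*log(t)/2 + ∫(3*t/2) dt.
Step 2. Evaluate the standard form: now -3*t**2*log(t)/2 + 3*t**2/4.
Answer: -3*t**2*log(t)/2 + 3*t**2/4.


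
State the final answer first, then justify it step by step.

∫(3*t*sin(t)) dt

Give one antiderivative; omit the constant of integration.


The answer is -3*t*cos(t) + 3*sin(t).
Step 1. Integrate ∫(3*t*sin(t)) dt by parts with u = t, dv = (3*sin(t)) dt, so v = -3*cos(t): now -3*t*cos(t) + ∫(3*cos(t)) dt.
Step 2. Evaluate the standard form: now -3*t*cos(t) + 3*sin(t).
Answer: -3*t*cos(t) + 3*sin(t).


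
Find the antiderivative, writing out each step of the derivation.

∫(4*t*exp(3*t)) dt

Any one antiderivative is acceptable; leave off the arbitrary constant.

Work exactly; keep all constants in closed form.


Step 1. Integrate ∫(4*t*exp(3*t)) dt by parts with u = t, dv = (4*exp(3*t)) dt, so v = 4*exp(3*t)/3: now 4*t*exp(3*t)/3 + ∫(-4*exp(3*t)/3) dt.
Step 2. Evaluate the standard form: now 4*t*exp(3*t)/3 - 4*exp(3*t)/9.
Answer: 4*t*exp(3*t)/3 - 4*exp(3*t)/9.


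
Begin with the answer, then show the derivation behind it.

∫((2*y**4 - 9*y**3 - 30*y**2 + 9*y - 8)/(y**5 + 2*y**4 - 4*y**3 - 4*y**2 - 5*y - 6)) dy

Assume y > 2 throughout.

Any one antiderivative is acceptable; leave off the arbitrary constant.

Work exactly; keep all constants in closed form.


The answer is -2*log(y - 2) + 3*log(y + 1) + log(y + 3) - 3*atan(y).
Step 1. Decompose ∫((2*y**4 - 9*y**3 - 30*y**2 + 9*y - 8)/(y**5 + 2*y**4 - 4*y**3 - 4*y**2 - 5*y - 6)) dy by partial fractions, (2*y**4 - 9*y**3 - 30*y**2 + 9*y - 8)/(y**5 + 2*y**4 - 4*y**3 - 4*y**2 - 5*y - 6) = -3/(y**2 + 1) + 1/(y + 3) + 3/(y + 1) - 2/(y - 2): now ∫(-2/(y - 2)) dy + ∫(3/(y + 1)) dy + ∫(1/(y + 3)) dy + ∫(-3/(y**2 + 1)) dy.
Step 2. Evaluate the standard form [assuming y > -1]: now 3*log(y + 1) + ∫(-2/(y - 2)) dy + ∫(1/(y + 3)) dy + ∫(-3/(y**2 + 1)) dy.
Step 3. Evaluate the standard form [assuming y > -3]: now 3*log(y + 1) + log(y + 3) + ∫(-2/(y - 2)) dy + ∫(-3/(y**2 + 1)) dy.
Step 4. Evaluate the standard form [assuming y > 2]: now -2*log(y - 2) + 3*log(y + 1) + log(y + 3) + ∫(-3/(y**2 + 1)) dy.
Step 5. Evaluate the standard form: now -2*log(y - 2) + 3*log(y + 1) + log(y + 3) - 3*atan(y).
Answer: -2*log(y - 2) + 3*log(y + 1) + log(y + 3) - 3*atan(y).


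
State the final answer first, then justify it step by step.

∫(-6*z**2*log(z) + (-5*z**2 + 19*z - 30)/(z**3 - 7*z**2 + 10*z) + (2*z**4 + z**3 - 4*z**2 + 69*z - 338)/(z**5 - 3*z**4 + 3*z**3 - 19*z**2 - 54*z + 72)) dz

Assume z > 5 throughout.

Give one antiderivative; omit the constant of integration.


The answer is -2*z**3*log(z) + 2*z**3/3 - 3*log(z) - 4*log(z - 5) + log(z - 4) + 2*log(z - 2) + 3*log(z - 1) - 2*log(z + 2) - 4*atan(z/3)/3.
Step 1. Rewrite: now ∫(-6*z**2*log(z)) dz + ∫((-5*z**2 + 19*z - 30)/(z**3 - 7*z**2 + 10*z)) dz + ∫((2*z**4 + z**3 - 4*z**2 + 69*z - 338)/(z**5 - 3*z**4 + 3*z**3 - 19*z**2 - 54*z + 72)) dz.
Step 2. Decompose ∫((2*z**4 + z**3 - 4*z**2 + 69*z - 338)/(z**5 - 3*z**4 + 3*z**3 - 19*z**2 - 54*z + 72)) dz by partial fractions, (2*z**4 + z**3 - 4*z**2 + 69*z - 338)/(z**5 - 3*z**4 + 3*z**3 - 19*z**2 - 54*z + 72) = -4/(z**2 + 9) - 2/(z + 2) + 3/(z - 1) + 1/(z - 4): now ∫(-6*z**2*log(z)) dz + ∫((-5*z**2 + 19*z - 30)/(z**3 - 7*z**2 + 10*z)) dz + ∫(1/(z - 4)) dz + ∫(3/(z - 1)) dz + ∫(-2/(z + 2)) dz + ∫(-4/(z**2 + 9)) dz.
Step 3. Evaluate the standard form [assuming z > 4]: now log(z - 4) + ∫(-6*z**2*log(z)) dz + ∫((-5*z**2 + 19*z - 30)/(z**3 - 7*z**2 + 10*z)) dz + ∫(3/(z - 1)) dz + ∫(-2/(z + 2)) dz + ∫(-4/(z**2 + 9)) dz.
Step 4. Evaluate the standard form [assuming z > 1]: now log(z - 4) + 3*log(z - 1) + ∫(-6*z**2*log(z)) dz + ∫((-5*z**2 + 19*z - 30)/(z**3 - 7*z**2 + 10*z)) dz + ∫(-2/(z + 2)) dz + ∫(-4/(z**2 + 9)) dz.
Step 5. Evaluate the standard form [assuming z > -2]: now log(z - 4) + 3*log(z - 1) - 2*log(z + 2) + ∫(-6*z**2*log(z)) dz + ∫((-5*z**2 + 19*z - 30)/(z**3 - 7*z**2 + 10*z)) dz + ∫(-4/(z**2 + 9)) dz.
Step 6. Evaluate the standard form: now log(z - 4) + 3*log(z - 1) - 2*log(z + 2) - 4*atan(z/3)/3 + ∫(-6*z**2*log(z)) dz + ∫((-5*z**2 + 19*z - 30)/(z**3 - 7*z**2 + 10*z)) dz.
Step 7. Decompose ∫((-5*z**2 + 19*z - 30)/(z**3 - 7*z**2 + 10*z)) dz by partial fractions, (-5*z**2 + 19*z - 30)/(z**3 - 7*z**2 + 10*z) = 2/(z - 2) - 4/(z - 5) - 3/z: now log(z - 4) + 3*log(z - 1) - 2*log(z + 2) - 4*atan(z/3)/3 + ∫(-3/z) dz + ∫(-6*z**2*log(z)) dz + ∫(-4/(z - 5)) dz + ∫(2/(z - 2)) dz.
Step 8. Evaluate the standard form [assuming z > 5]: now -4*log(z - 5) + log(z - 4) + 3*log(z - 1) - 2*log(z + 2) - 4*atan(z/3)/3 + ∫(-3/z) dz + ∫(-6*z**2*log(z)) dz + ∫(2/(z - 2)) dz.
Step 9. Evaluate the standard form [assuming z > 2]: now -4*log(z - 5) + log(z - 4) + 2*log(z - 2) + 3*log(z - 1) - 2*log(z + 2) - 4*atan(z/3)/3 + ∫(-3/z) dz + ∫(-6*z**2*log(z)) dz.
Step 10. Evaluate the standard form [assuming z > 0]: now -3*log(z) - 4*log(z - 5) + log(z - 4) + 2*log(z - 2) + 3*log(z - 1) - 2*log(z + 2) - 4*atan(z/3)/3 + ∫(-6*z**2*log(z)) dz.
Step 11. Integrate ∫(-6*z**2*log(z)) dz by parts with u = log(z), dv = (-6*z**2) dz, so v = -2*z**3 [assuming z > 0]: now -2*z**3*log(z) - 3*log(z) - 4*log(z - 5) + log(z - 4) + 2*log(z - 2) + 3*log(z - 1) - 2*log(z + 2) - 4*atan(z/3)/3 + ∫(2*z**2) dz.
Step 12. Evaluate the standard form: now -2*z**3*log(z) + 2*z**3/3 - 3*log(z) - 4*log(z - 5) + log(z - 4) + 2*log(z - 2) + 3*log(z - 1) - 2*log(z + 2) - 4*atan(z/3)/3.
Answer: -2*z**3*log(z) + 2*z**3/3 - 3*log(z) - 4*log(z - 5) + log(z - 4) + 2*log(z - 2) + 3*log(z - 1) - 2*log(z + 2) - 4*atan(z/3)/3.


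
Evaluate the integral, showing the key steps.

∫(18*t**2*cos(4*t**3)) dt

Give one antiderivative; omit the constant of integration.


Step 1. Substitute u = t**3, turning ∫(18*t**2*cos(4*t**3)) dt into ∫(6*cos(4*u)) du: now ∫(6*cos(4*u)) du.
Step 2. Evaluate the standard form: now 3*sin(4*u)/2.
Step 3. Substitute back u = t**3: now 3*sin(4*t**3)/2.
Answer: 3*sin(4*t**3)/2.


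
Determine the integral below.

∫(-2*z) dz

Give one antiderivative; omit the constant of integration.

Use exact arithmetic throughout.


Answer: -z**2.


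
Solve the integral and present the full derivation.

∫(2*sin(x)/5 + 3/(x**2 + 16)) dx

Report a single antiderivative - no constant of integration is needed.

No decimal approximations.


Step 1. Rewrite: now ∫(3/(x**2 + 16)) dx + ∫(2*sin(x)/5) dx.
Step 2. Evaluate the standard form: now 3*atan(x/4)/4 + ∫(2*sin(x)/5) dx.
Step 3. Evaluate the standard form: now -2*cos(x)/5 + 3*atan(x/4)/4.
Answer: -2*cos(x)/5 + 3*atan(x/4)/4.


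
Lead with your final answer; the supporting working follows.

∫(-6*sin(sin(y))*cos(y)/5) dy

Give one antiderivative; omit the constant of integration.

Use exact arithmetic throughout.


The answer is 6*cos(sin(y))/5.
Step 1. Substitute u = sin(y), turning ∫(-6*sin(sin(y))*cos(y)/5) dy into ∫(-6*sin(u)/5) du: now ∫(-6*sin(u)/5) du.
Step 2. Evaluate the standard form: now 6*cos(u)/5.
Step 3. Substitute back u = sin(y): now 6*cos(sin(y))/5.
Answer: 6*cos(sin(y))/5.


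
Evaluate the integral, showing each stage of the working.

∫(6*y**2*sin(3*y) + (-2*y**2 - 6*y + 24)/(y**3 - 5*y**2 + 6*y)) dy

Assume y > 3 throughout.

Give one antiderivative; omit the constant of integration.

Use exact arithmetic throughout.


Step 1. Rewrite: now ∫(6*y**2*sin(3*y)) dy + ∫((-2*y**2 - 6*y + 24)/(y**3 - 5*y**2 + 6*y)) dy.
Step 2. Decompose ∫((-2*y**2 - 6*y + 24)/(y**3 - 5*y**2 + 6*y)) dy by partial fractions, (-2*y**2 - 6*y + 24)/(y**3 - 5*y**2 + 6*y) = -2/(y - 2) - 4/(y - 3) + 4/y: now ∫(4/y) dy + ∫(6*y**2*sin(3*y)) dy + ∫(-4/(y - 3)) dy + ∫(-2/(y - 2)) dy.
Step 3. Evaluate the standard form [assuming y > 3]: now -4*log(y - 3) + ∫(4/y) dy + ∫(6*y**2*sin(3*y)) dy + ∫(-2/(y - 2)) dy.
Step 4. Evaluate the standard form [assuming y > 2]: now -4*log(y - 3) - 2*log(y - 2) + ∫(4/y) dy + ∫(6*y**2*sin(3*y)) dy.
Step 5. Evaluate the standard form [assuming y > 0]: now 4*log(y) - 4*log(y - 3) - 2*log(y - 2) + ∫(6*y**2*sin(3*y)) dy.
Step 6. Integrate ∫(6*y**2*sin(3*y)) dy by parts with u = y**2, dv = (6*sin(3*y)) dy, so v = -2*cos(3*y): now -2*y**2*cos(3*y) + 4*log(y) - 4*log(y - 3) - 2*log(y - 2) + ∫(4*y*cos(3*y)) dy.
Step 7. Integrate ∫(4*y*cos(3*y)) dy by parts with u = y, dv = (4*cos(3*y)) dy, so v = 4*sin(3*y)/3: now -2*y**2*cos(3*y) + 4*y*sin(3*y)/3 + 4*log(y) - 4*log(y - 3) - 2*log(y - 2) + ∫(-4*sin(3*y)/3) dy.
Step 8. Evaluate the standard form: now -2*y**2*cos(3*y) + 4*y*sin(3*y)/3 + 4*log(y) - 4*log(y - 3) - 2*log(y - 2) + 4*cos(3*y)/9.
Answer: -2*y**2*cos(3*y) + 4*y*sin(3*y)/3 + 4*log(y) - 4*log(y - 3) - 2*log(y - 2) + 4*cos(3*y)/9.


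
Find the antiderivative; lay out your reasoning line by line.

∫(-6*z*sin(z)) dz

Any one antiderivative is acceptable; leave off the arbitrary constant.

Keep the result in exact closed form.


Step 1. Integrate ∫(-6*z*sin(z)) dz by parts with u = z, dv = (-6*sin(z)) dz, so v = 6*cos(z): now 6*z*cos(z) + ∫(-6*cos(z)) dz.
Step 2. Evaluate the standard form: now 6*z*cos(z) - 6*sin(z).
Answer: 6*z*cos(z) - 6*sin(z).


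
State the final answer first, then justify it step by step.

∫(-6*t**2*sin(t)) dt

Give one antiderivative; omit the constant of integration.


The answer is 6*t**2*cos(t) - 12*t*sin(t) - 12*cos(t).
Step 1. Integrate ∫(-6*t**2*sin(t)) dt by parts with u = t**2, dv = (-6*sin(t)) dt, so v = 6*cos(t): now 6*t**2*cos(t) + ∫(-12*t*cos(t)) dt.
Step 2. Integrate ∫(-12*t*cos(t)) dt by parts with u = t, dv = (-12*cos(t)) dt, so v = -12*sin(t): now 6*t**2*cos(t) - 12*t*sin(t) + ∫(12*sin(t)) dt.
Step 3. Evaluate the standard form: now 6*t**2*cos(t) - 12*t*sin(t) - 12*cos(t).
Answer: 6*t**2*cos(t) - 12*t*sin(t) - 12*cos(t).


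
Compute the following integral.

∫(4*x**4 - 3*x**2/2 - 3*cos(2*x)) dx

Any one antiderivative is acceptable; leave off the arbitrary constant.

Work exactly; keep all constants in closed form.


Answer: 4*x**5/5 - x**3/2 - 3*sin(2*x)/2.


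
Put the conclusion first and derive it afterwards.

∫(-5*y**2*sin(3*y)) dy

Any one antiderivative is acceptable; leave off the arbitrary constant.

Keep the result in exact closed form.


The answer is 5*y**2*cos(3*y)/3 - 10*y*sin(3*y)/9 - 10*cos(3*y)/27.
Step 1. Integrate ∫(-5*y**2*sin(3*y)) dy by parts with u = y**2, dv = (-5*sin(3*y)) dy, so v = 5*cos(3*y)/3: now 5*y**2*cos(3*y)/3 + ∫(-10*y*cos(3*y)/3) dy.
Step 2. Integrate ∫(-10*y*cos(3*y)/3) dy by parts with u = y, dv = (-10*cos(3*y)/3) dy, so v = -10*sin(3*y)/9: now 5*y**2*cos(3*y)/3 - 10*y*sin(3*y)/9 + ∫(10*sin(3*y)/9) dy.
Step 3. Evaluate the standard form: now 5*y**2*cos(3*y)/3 - 10*y*sin(3*y)/9 - 10*cos(3*y)/27.
Answer: 5*y**2*cos(3*y)/3 - 10*y*sin(3*y)/9 - 10*cos(3*y)/27.


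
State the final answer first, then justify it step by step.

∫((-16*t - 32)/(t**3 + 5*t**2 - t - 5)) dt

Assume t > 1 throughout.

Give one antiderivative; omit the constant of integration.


The answer is -4*log(t - 1) + 2*log(t + 1) + 2*log(t + 5).
Step 1. Decompose ∫((-16*t - 32)/(t**3 + 5*t**2 - t - 5)) dt by partial fractions, (-16*t - 32)/(t**3 + 5*t**2 - t - 5) = 2/(t + 5) + 2/(t + 1) - 4/(t - 1): now ∫(-4/(t - 1)) dt + ∫(2/(t + 1)) dt + ∫(2/(t + 5)) dt.
Step 2. Evaluate the standard form [assuming t > 1]: now -4*log(t - 1) + ∫(2/(t + 1)) dt + ∫(2/(t + 5)) dt.
Step 3. Evaluate the standard form [assuming t > -1]: now -4*log(t - 1) + 2*log(t + 1) + ∫(2/(t + 5)) dt.
Step 4. Evaluate the standard form [assuming t > -5]: now -4*log(t - 1) + 2*log(t + 1) + 2*log(t + 5).
Answer: -4*log(t - 1) + 2*log(t + 1) + 2*log(t + 5).


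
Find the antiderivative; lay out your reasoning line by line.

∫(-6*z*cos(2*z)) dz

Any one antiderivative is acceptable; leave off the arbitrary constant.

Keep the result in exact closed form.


Step 1. Integrate ∫(-6*z*cos(2*z)) dz by parts with u = z, dv = (-6*cos(2*z)) dz, so v = -3*sin(2*z): now -3*z*sin(2*z) + ∫(3*sin(2*z)) dz.
Step 2. Evaluate the standard form: now -3*z*sin(2*z) - 3*cos(2*z)/2.
Answer: -3*z*sin(2*z) - 3*cos(2*z)/2.


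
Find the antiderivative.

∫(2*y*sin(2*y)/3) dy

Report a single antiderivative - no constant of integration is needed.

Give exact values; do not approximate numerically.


Answer: -y*cos(2*y)/3 + sin(2*y)/6.


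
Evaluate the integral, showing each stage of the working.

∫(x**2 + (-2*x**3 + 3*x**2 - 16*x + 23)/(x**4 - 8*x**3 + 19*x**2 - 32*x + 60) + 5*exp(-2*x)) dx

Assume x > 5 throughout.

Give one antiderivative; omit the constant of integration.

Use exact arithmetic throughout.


Step 1. Rewrite: now ∫(x**2) dx + ∫((-2*x**3 + 3*x**2 - 16*x + 23)/(x**4 - 8*x**3 + 19*x**2 - 32*x + 60)) dx + ∫(5*exp(-2*x)) dx.
Step 2. Evaluate the standard form: now x**3/3 + ∫((-2*x**3 + 3*x**2 - 16*x + 23)/(x**4 - 8*x**3 + 19*x**2 - 32*x + 60)) dx + ∫(5*exp(-2*x)) dx.
Step 3. Evaluate the standard form: now x**3/3 + ∫((-2*x**3 + 3*x**2 - 16*x + 23)/(x**4 - 8*x**3 + 19*x**2 - 32*x + 60)) dx - 5*exp(-2*x)/2.
Step 4. Decompose ∫((-2*x**3 + 3*x**2 - 16*x + 23)/(x**4 - 8*x**3 + 19*x**2 - 32*x + 60)) dx by partial fractions, (-2*x**3 + 3*x**2 - 16*x + 23)/(x**4 - 8*x**3 + 19*x**2 - 32*x + 60) = 1/(x**2 + 4) + 2/(x - 3) - 4/(x - 5): now x**3/3 + ∫(-4/(x - 5)) dx + ∫(2/(x - 3)) dx + ∫(1/(x**2 + 4)) dx - 5*exp(-2*x)/2.
Step 5. Evaluate the standard form [assuming x > 3]: now x**3/3 + 2*log(x - 3) + ∫(-4/(x - 5)) dx + ∫(1/(x**2 + 4)) dx - 5*exp(-2*x)/2.
Step 6. Evaluate the standard form [assuming x > 5]: now x**3/3 - 4*log(x - 5) + 2*log(x - 3) + ∫(1/(x**2 + 4)) dx - 5*exp(-2*x)/2.
Step 7. Evaluate the standard form: now x**3/3 - 4*log(x - 5) + 2*log(x - 3) + atan(x/2)/2 - 5*exp(-2*x)/2.
Answer: x**3/3 - 4*log(x - 5) + 2*log(x - 3) + atan(x/2)/2 - 5*exp(-2*x)/2.


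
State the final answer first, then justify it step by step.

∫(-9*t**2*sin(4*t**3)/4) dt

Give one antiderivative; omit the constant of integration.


The answer is 3*cos(4*t**3)/16.
Step 1. Substitute u = t**3, turning ∫(-9*t**2*sin(4*t**3)/4) dt into ∫(-3*sin(4*u)/4) du: now ∫(-3*sin(4*u)/4) du.
Step 2. Evaluate the standard form: now 3*cos(4*u)/16.
Step 3. Substitute back u = t**3: now 3*cos(4*t**3)/16.
Answer: 3*cos(4*t**3)/16.


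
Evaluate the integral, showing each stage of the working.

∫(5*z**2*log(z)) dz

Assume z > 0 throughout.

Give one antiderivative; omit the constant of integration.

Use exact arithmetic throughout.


Step 1. Integrate ∫(5*z**2*log(z)) dz by parts with u = log(z), dv = (5*z**2) dz, so v = 5*z**3/3 [assuming z > 0]: now 5*z**3*log(z)/3 + ∫(-5*z**2/3) dz.
Step 2. Evaluate the standard form: now 5*z**3*log(z)/3 - 5*z**3/9.
Answer: 5*z**3*log(z)/3 - 5*z**3/9.


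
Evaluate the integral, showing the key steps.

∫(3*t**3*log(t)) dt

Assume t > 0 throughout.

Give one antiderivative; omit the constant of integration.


Step 1. Integrate ∫(3*t**3*log(t)) dt by parts with u = log(t), dv = (3*t**3) dt, so v = 3*t**4/4 [assuming t > 0]: now 3*t**4*log(t)/4 + ∫(-3*t**3/4) dt.
Step 2. Evaluate the standard form: now 3*t**4*log(t)/4 - 3*t**4/16.
Answer: 3*t**4*log(t)/4 - 3*t**4/16.


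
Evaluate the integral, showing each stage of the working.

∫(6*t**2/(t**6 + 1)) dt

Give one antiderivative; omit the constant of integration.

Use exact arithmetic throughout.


Step 1. Substitute u = t**3, turning ∫(6*t**2/(t**6 + 1)) dt into ∫(2/(u**2 + 1)) du: now ∫(2/(u**2 + 1)) du.
Step 2. Evaluate the standard form: now 2*atan(u).
Step 3. Substitute back u = t**3: now 2*atan(t**3).
Answer: 2*atan(t**3).


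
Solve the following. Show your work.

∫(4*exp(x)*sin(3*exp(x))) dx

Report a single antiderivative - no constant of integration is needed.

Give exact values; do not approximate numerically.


Step 1. Substitute u = exp(x), turning ∫(4*exp(x)*sin(3*exp(x))) dx into ∫(4*sin(3*u)) du: now ∫(4*sin(3*u)) du.
Step 2. Evaluate the standard form: now -4*cos(3*u)/3.
Step 3. Substitute back u = exp(x): now -4*cos(3*exp(x))/3.
Answer: -4*cos(3*exp(x))/3.


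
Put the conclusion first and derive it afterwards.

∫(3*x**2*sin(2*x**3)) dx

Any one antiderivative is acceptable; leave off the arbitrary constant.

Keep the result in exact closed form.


The answer is -cos(2*x**3)/2.
Step 1. Substitute u = x**3, turning ∫(3*x**2*sin(2*x**3)) dx into ∫(sin(2*u)) du: now ∫(sin(2*u)) du.
Step 2. Evaluate the standard form: now -cos(2*u)/2.
Step 3. Substitute back u = x**3: now -cos(2*x**3)/2.
Answer: -cos(2*x**3)/2.


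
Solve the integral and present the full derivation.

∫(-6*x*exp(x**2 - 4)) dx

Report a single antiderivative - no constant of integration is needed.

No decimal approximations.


Step 1. Substitute u = x**2 - 4, turning ∫(-6*x*exp(x**2 - 4)) dx into ∫(-3*exp(u)) du: now ∫(-3*exp(u)) du.
Step 2. Evaluate the standard form: now -3*exp(u).
Step 3. Substitute back u = x**2 - 4: now -3*exp(x**2 - 4).
Answer: -3*exp(x**2 - 4).


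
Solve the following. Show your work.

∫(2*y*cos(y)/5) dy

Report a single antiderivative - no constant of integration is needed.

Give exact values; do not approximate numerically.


Step 1. Integrate ∫(2*y*cos(y)/5) dy by parts with u = y, dv = (2*cos(y)/5) dy, so v = 2*sin(y)/5: now 2*y*sin(y)/5 + ∫(-2*sin(y)/5) dy.
Step 2. Evaluate the standard form: now 2*y*sin(y)/5 + 2*cos(y)/5.
Answer: 2*y*sin(y)/5 + 2*cos(y)/5.


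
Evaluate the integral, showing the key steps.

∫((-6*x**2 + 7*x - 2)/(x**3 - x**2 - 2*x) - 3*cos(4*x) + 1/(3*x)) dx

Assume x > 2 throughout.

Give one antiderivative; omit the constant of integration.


Step 1. Rewrite: now ∫(1/(3*x)) dx + ∫((-6*x**2 + 7*x - 2)/(x**3 - x**2 - 2*x)) dx + ∫(-3*cos(4*x)) dx.
Step 2. Decompose ∫((-6*x**2 + 7*x - 2)/(x**3 - x**2 - 2*x)) dx by partial fractions, (-6*x**2 + 7*x - 2)/(x**3 - x**2 - 2*x) = -5/(x + 1) - 2/(x - 2) + 1/x: now ∫(1/(3*x)) dx + ∫(1/x) dx + ∫(-2/(x - 2)) dx + ∫(-5/(x + 1)) dx + ∫(-3*cos(4*x)) dx.
Step 3. Evaluate the standard form [assuming x > 0]: now log(x) + ∫(1/(3*x)) dx + ∫(-2/(x - 2)) dx + ∫(-5/(x + 1)) dx + ∫(-3*cos(4*x)) dx.
Step 4. Evaluate the standard form [assuming x > -1]: now log(x) - 5*log(x + 1) + ∫(1/(3*x)) dx + ∫(-2/(x - 2)) dx + ∫(-3*cos(4*x)) dx.
Step 5. Evaluate the standard form [assuming x > 2]: now log(x) - 2*log(x - 2) - 5*log(x + 1) + ∫(1/(3*x)) dx + ∫(-3*cos(4*x)) dx.
Step 6. Evaluate the standard form [assuming x > 0]: now 4*log(x)/3 - 2*log(x - 2) - 5*log(x + 1) + ∫(-3*cos(4*x)) dx.
Step 7. Evaluate the standard form: now 4*log(x)/3 - 2*log(x - 2) - 5*log(x + 1) - 3*sin(4*x)/4.
Answer: 4*log(x)/3 - 2*log(x - 2) - 5*log(x + 1) - 3*sin(4*x)/4.


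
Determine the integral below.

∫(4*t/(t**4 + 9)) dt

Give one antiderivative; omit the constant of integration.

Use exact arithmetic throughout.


Answer: 2*atan(t**2/3)/3.


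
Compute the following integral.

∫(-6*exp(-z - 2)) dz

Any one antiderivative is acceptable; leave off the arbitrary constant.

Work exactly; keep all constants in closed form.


Answer: 6*exp(-z - 2).


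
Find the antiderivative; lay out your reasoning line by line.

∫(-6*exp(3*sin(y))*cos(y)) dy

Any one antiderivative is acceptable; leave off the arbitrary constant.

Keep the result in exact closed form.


Step 1. Substitute u = sin(y), turning ∫(-6*exp(3*sin(y))*cos(y)) dy into ∫(-6*exp(3*u)) du: now ∫(-6*exp(3*u)) du.
Step 2. Evaluate the standard form: now -2*exp(3*u).
Step 3. Substitute back u = sin(y): now -2*exp(3*sin(y)).
Answer: -2*exp(3*sin(y)).


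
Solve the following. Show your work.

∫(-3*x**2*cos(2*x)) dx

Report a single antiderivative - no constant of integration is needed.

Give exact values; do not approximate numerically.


Step 1. Integrate ∫(-3*x**2*cos(2*x)) dx by parts with u = x**2, dv = (-3*cos(2*x)) dx, so v = -3*sin(2*x)/2: now -3*x**2*sin(2*x)/2 + ∫(3*x*sin(2*x)) dx.
Step 2. Integrate ∫(3*x*sin(2*x)) dx by parts with u = x, dv = (3*sin(2*x)) dx, so v = -3*cos(2*x)/2: now -3*x**2*sin(2*x)/2 - 3*x*cos(2*x)/2 + ∫(3*cos(2*x)/2) dx.
Step 3. Evaluate the standard form: now -3*x**2*sin(2*x)/2 - 3*x*cos(2*x)/2 + 3*sin(2*x)/4.
Answer: -3*x**2*sin(2*x)/2 - 3*x*cos(2*x)/2 + 3*sin(2*x)/4.


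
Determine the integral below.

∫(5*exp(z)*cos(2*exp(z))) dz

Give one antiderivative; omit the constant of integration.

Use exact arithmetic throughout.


Answer: 5*sin(2*exp(z))/2.


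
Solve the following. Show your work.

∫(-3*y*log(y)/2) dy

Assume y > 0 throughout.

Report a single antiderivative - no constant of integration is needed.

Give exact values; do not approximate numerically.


Step 1. Integrate ∫(-3*y*log(y)/2) dy by parts with u = log(y), dv = (-3*y/2) dy, so v = -3*y**2/4 [assuming y > 0]: now -3*y**2*log(y)/4 + ∫(3*y/4) dy.
Step 2. Evaluate the standard form: now -3*y**2*log(y)/4 + 3*y**2/8.
Answer: -3*y**2*log(y)/4 + 3*y**2/8.


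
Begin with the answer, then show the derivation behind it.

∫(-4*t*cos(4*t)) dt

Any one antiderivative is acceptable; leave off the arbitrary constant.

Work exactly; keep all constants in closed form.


The answer is -t*sin(4*t) - cos(4*t)/4.
Step 1. Integrate ∫(-4*t*cos(4*t)) dt by parts with u = t, dv = (-4*cos(4*t)) dt, so v = -sin(4*t): now -t*sin(4*t) + ∫(sin(4*t)) dt.
Step 2. Evaluate the standard form: now -t*sin(4*t) - cos(4*t)/4.
Answer: -t*sin(4*t) - cos(4*t)/4.


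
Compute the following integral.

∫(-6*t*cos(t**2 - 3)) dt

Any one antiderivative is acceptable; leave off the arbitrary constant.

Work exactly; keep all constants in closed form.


Answer: -3*sin(t**2 - 3).


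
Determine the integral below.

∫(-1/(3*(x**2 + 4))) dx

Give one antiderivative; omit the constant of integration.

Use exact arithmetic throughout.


Answer: -atan(x/2)/6.


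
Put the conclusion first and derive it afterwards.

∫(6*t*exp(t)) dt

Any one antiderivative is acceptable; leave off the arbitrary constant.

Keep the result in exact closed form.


The answer is 6*t*exp(t) - 6*exp(t).
Step 1. Integrate ∫(6*t*exp(t)) dt by parts with u = t, dv = (6*exp(t)) dt, so v = 6*exp(t): now 6*t*exp(t) + ∫(-6*exp(t)) dt.
Step 2. Evaluate the standard form: now 6*t*exp(t) - 6*exp(t).
Answer: 6*t*exp(t) - 6*exp(t).


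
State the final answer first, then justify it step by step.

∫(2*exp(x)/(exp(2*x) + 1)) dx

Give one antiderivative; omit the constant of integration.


The answer is 2*atan(exp(x)).
Step 1. Substitute u = exp(x), turning ∫(2*exp(x)/(exp(2*x) + 1)) dx into ∫(2/(u**2 + 1)) du: now ∫(2/(u**2 + 1)) du.
Step 2. Evaluate the standard form: now 2*atan(u).
Step 3. Substitute back u = exp(x): now 2*atan(exp(x)).
Answer: 2*atan(exp(x)).


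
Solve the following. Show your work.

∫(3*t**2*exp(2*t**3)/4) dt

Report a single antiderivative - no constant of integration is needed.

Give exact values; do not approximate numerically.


Step 1. Substitute u = t**3, turning ∫(3*t**2*exp(2*t**3)/4) dt into ∫(exp(2*u)/4) du: now ∫(exp(2*u)/4) du.
Step 2. Evaluate the standard form: now exp(2*u)/8.
Step 3. Substitute back u = t**3: now exp(2*t**3)/8.
Answer: exp(2*t**3)/8.


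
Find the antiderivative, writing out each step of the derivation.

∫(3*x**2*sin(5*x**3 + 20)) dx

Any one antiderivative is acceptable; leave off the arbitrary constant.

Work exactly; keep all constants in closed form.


Step 1. Substitute u = x**3 + 4, turning ∫(3*x**2*sin(5*x**3 + 20)) dx into ∫(sin(5*u)) du: now ∫(sin(5*u)) du.
Step 2. Evaluate the standard form: now -cos(5*u)/5.
Step 3. Substitute back u = x**3 + 4: now -cos(5*x**3 + 20)/5.
Answer: -cos(5*x**3 + 20)/5.


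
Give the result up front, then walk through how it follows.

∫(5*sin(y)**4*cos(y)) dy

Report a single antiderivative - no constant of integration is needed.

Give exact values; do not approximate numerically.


The answer is sin(y)**5.
Step 1. Substitute u = sin(y), turning ∫(5*sin(y)**4*cos(y)) dy into ∫(5*u**4) du: now ∫(5*u**4) du.
Step 2. Evaluate the standard form: now u**5.
Step 3. Substitute back u = sin(y): now sin(y)**5.
Answer: sin(y)**5.


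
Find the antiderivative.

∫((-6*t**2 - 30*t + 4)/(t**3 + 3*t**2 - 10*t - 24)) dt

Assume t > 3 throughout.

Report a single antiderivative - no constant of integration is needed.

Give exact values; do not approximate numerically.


Answer: -4*log(t - 3) - 4*log(t + 2) + 2*log(t + 4).


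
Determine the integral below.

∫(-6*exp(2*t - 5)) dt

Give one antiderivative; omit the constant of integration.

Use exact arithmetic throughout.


Answer: -3*exp(2*t - 5).


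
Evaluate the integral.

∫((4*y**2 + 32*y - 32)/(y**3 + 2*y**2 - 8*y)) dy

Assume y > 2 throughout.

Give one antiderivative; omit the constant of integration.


Answer: 4*log(y) + 4*log(y - 2) - 4*log(y + 4).


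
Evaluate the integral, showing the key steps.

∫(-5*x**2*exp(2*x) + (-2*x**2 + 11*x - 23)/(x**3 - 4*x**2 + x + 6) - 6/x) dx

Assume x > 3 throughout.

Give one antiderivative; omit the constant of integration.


Step 1. Rewrite: now ∫(-6/x) dx + ∫(-5*x**2*exp(2*x)) dx + ∫((-2*x**2 + 11*x - 23)/(x**3 - 4*x**2 + x + 6)) dx.
Step 2. Integrate ∫(-5*x**2*exp(2*x)) dx by parts with u = x**2, dv = (-5*exp(2*x)) dx, so v = -5*exp(2*x)/2: now -5*x**2*exp(2*x)/2 + ∫(-6/x) dx + ∫(5*x*exp(2*x)) dx + ∫((-2*x**2 + 11*x - 23)/(x**3 - 4*x**2 + x + 6)) dx.
Step 3. Integrate ∫(5*x*exp(2*x)) dx by parts with u = x, dv = (5*exp(2*x)) dx, so v = 5*exp(2*x)/2: now -5*x**2*exp(2*x)/2 + 5*x*exp(2*x)/2 + ∫(-6/x) dx + ∫((-2*x**2 + 11*x - 23)/(x**3 - 4*x**2 + x + 6)) dx + ∫(-5*exp(2*x)/2) dx.
Step 4. Evaluate the standard form: now -5*x**2*exp(2*x)/2 + 5*x*exp(2*x)/2 - 5*exp(2*x)/4 + ∫(-6/x) dx + ∫((-2*x**2 + 11*x - 23)/(x**3 - 4*x**2 + x + 6)) dx.
Step 5. Decompose ∫((-2*x**2 + 11*x - 23)/(x**3 - 4*x**2 + x + 6)) dx by partial fractions, (-2*x**2 + 11*x - 23)/(x**3 - 4*x**2 + x + 6) = -3/(x + 1) + 3/(x - 2) - 2/(x - 3): now -5*x**2*exp(2*x)/2 + 5*x*exp(2*x)/2 - 5*exp(2*x)/4 + ∫(-6/x) dx + ∫(-2/(x - 3)) dx + ∫(3/(x - 2)) dx + ∫(-3/(x + 1)) dx.
Step 6. Evaluate the standard form [assuming x > 3]: now -5*x**2*exp(2*x)/2 + 5*x*exp(2*x)/2 - 5*exp(2*x)/4 - 2*log(x - 3) + ∫(-6/x) dx + ∫(3/(x - 2)) dx + ∫(-3/(x + 1)) dx.
Step 7. Evaluate the standard form [assuming x > 2]: now -5*x**2*exp(2*x)/2 + 5*x*exp(2*x)/2 - 5*exp(2*x)/4 - 2*log(x - 3) + 3*log(x - 2) + ∫(-6/x) dx + ∫(-3/(x + 1)) dx.
Step 8. Evaluate the standard form [assuming x > -1]: now -5*x**2*exp(2*x)/2 + 5*x*exp(2*x)/2 - 5*exp(2*x)/4 - 2*log(x - 3) + 3*log(x - 2) - 3*log(x + 1) + ∫(-6/x) dx.
Step 9. Evaluate the standard form [assuming x > 0]: now -5*x**2*exp(2*x)/2 + 5*x*exp(2*x)/2 - 5*exp(2*x)/4 - 6*log(x) - 2*log(x - 3) + 3*log(x - 2) - 3*log(x + 1).
Answer: -5*x**2*exp(2*x)/2 + 5*x*exp(2*x)/2 - 5*exp(2*x)/4 - 6*log(x) - 2*log(x - 3) + 3*log(x - 2) - 3*log(x + 1).


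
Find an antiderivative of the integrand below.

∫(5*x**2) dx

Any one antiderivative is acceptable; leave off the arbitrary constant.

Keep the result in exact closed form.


Answer: 5*x**3/3.


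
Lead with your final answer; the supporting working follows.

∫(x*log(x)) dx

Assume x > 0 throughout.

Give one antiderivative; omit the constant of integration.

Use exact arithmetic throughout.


The answer is x**2*log(x)/2 - x**2/4.
Step 1. Integrate ∫(x*log(x)) dx by parts with u = log(x), dv = (x) dx, so v = x**2/2 [assuming x > 0]: now x**2*log(x)/2 + ∫(-x/2) dx.
Step 2. Evaluate the standard form: now x**2*log(x)/2 - x**2/4.
Answer: x**2*log(x)/2 - x**2/4.


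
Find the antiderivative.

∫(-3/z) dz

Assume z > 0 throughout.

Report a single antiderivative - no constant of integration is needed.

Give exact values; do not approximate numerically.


Answer: -3*log(z).


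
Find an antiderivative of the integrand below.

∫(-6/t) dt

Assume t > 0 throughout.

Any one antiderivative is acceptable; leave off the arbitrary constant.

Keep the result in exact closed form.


Answer: -6*log(t).


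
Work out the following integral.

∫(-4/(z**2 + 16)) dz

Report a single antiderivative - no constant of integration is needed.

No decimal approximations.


Answer: -atan(z/4).


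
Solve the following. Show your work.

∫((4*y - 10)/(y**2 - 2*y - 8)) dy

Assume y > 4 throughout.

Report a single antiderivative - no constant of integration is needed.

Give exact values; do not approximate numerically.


Step 1. Decompose ∫((4*y - 10)/(y**2 - 2*y - 8)) dy by partial fractions, (4*y - 10)/(y**2 - 2*y - 8) = 3/(y + 2) + 1/(y - 4): now ∫(1/(y - 4)) dy + ∫(3/(y + 2)) dy.
Step 2. Evaluate the standard form [assuming y > -2]: now 3*log(y + 2) + ∫(1/(y - 4)) dy.
Step 3. Evaluate the standard form [assuming y > 4]: now log(y - 4) + 3*log(y + 2).
Answer: log(y - 4) + 3*log(y + 2).


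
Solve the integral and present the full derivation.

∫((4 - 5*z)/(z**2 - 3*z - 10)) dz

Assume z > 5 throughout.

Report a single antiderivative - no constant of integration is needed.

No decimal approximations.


Step 1. Decompose ∫((4 - 5*z)/(z**2 - 3*z - 10)) dz by partial fractions, (4 - 5*z)/(z**2 - 3*z - 10) = -2/(z + 2) - 3/(z - 5): now ∫(-3/(z - 5)) dz + ∫(-2/(z + 2)) dz.
Step 2. Evaluate the standard form [assuming z > -2]: now -2*log(z + 2) + ∫(-3/(z - 5)) dz.
Step 3. Evaluate the standard form [assuming z > 5]: now -3*log(z - 5) - 2*log(z + 2).
Answer: -3*log(z - 5) - 2*log(z + 2).


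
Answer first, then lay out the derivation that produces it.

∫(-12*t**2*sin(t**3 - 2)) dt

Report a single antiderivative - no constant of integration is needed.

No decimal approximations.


The answer is 4*cos(t**3 - 2).
Step 1. Substitute u = t**3 - 2, turning ∫(-12*t**2*sin(t**3 - 2)) dt into ∫(-4*sin(u)) du: now ∫(-4*sin(u)) du.
Step 2. Evaluate the standard form: now 4*cos(u).
Step 3. Substitute back u = t**3 - 2: now 4*cos(t**3 - 2).
Answer: 4*cos(t**3 - 2).


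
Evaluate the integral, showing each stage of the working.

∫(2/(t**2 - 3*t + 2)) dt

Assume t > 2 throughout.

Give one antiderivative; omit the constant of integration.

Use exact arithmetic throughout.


Step 1. Decompose ∫(2/(t**2 - 3*t + 2)) dt by partial fractions, 2/(t**2 - 3*t + 2) = -2/(t - 1) + 2/(t - 2): now ∫(2/(t - 2)) dt + ∫(-2/(t - 1)) dt.
Step 2. Evaluate the standard form [assuming t > 2]: now 2*log(t - 2) + ∫(-2/(t - 1)) dt.
Step 3. Evaluate the standard form [assuming t > 1]: now 2*log(t - 2) - 2*log(t - 1).
Answer: 2*log(t - 2) - 2*log(t - 1).


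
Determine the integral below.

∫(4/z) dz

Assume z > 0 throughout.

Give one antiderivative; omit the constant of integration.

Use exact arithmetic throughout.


Answer: 4*log(z).


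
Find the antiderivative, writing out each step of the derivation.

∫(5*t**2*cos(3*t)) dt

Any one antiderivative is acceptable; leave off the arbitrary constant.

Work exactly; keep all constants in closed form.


Step 1. Integrate ∫(5*t**2*cos(3*t)) dt by parts with u = t**2, dv = (5*cos(3*t)) dt, so v = 5*sin(3*t)/3: now 5*t**2*sin(3*t)/3 + ∫(-10*t*sin(3*t)/3) dt.
Step 2. Integrate ∫(-10*t*sin(3*t)/3) dt by parts with u = t, dv = (-10*sin(3*t)/3) dt, so v = 10*cos(3*t)/9: now 5*t**2*sin(3*t)/3 + 10*t*cos(3*t)/9 + ∫(-10*cos(3*t)/9) dt.
Step 3. Evaluate the standard form: now 5*t**2*sin(3*t)/3 + 10*t*cos(3*t)/9 - 10*sin(3*t)/27.
Answer: 5*t**2*sin(3*t)/3 + 10*t*cos(3*t)/9 - 10*sin(3*t)/27.


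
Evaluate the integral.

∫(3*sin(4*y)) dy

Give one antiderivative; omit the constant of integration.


Answer: -3*cos(4*y)/4.


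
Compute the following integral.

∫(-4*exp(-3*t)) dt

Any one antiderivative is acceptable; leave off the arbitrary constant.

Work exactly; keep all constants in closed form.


Answer: 4*exp(-3*t)/3.


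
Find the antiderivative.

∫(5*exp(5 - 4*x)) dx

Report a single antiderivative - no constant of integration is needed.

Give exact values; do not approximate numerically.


Answer: -5*exp(5 - 4*x)/4.


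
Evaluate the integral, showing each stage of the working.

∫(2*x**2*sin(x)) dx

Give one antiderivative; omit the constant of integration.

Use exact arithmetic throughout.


Step 1. Integrate ∫(2*x**2*sin(x)) dx by parts with u = x**2, dv = (2*sin(x)) dx, so v = -2*cos(x): now -2*x**2*cos(x) + ∫(4*x*cos(x)) dx.
Step 2. Integrate ∫(4*x*cos(x)) dx by parts with u = x, dv = (4*cos(x)) dx, so v = 4*sin(x): now -2*x**2*cos(x) + 4*x*sin(x) + ∫(-4*sin(x)) dx.
Step 3. Evaluate the standard form: now -2*x**2*cos(x) + 4*x*sin(x) + 4*cos(x).
Answer: -2*x**2*cos(x) + 4*x*sin(x) + 4*cos(x).


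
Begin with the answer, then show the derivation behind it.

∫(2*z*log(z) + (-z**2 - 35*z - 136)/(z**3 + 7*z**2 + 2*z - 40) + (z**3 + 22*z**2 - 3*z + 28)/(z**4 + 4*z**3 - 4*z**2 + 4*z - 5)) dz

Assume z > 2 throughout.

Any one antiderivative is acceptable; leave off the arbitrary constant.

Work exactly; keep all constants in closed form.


The answer is z**2*log(z) - z**2/2 - 5*log(z - 2) + 4*log(z - 1) + 2*log(z + 4) - log(z + 5) - atan(z).
Step 1. Rewrite: now ∫(2*z*log(z)) dz + ∫((-z**2 - 35*z - 136)/(z**3 + 7*z**2 + 2*z - 40)) dz + ∫((z**3 + 22*z**2 - 3*z + 28)/(z**4 + 4*z**3 - 4*z**2 + 4*z - 5)) dz.
Step 2. Decompose ∫((-z**2 - 35*z - 136)/(z**3 + 7*z**2 + 2*z - 40)) dz by partial fractions, (-z**2 - 35*z - 136)/(z**3 + 7*z**2 + 2*z - 40) = 2/(z + 5) + 2/(z + 4) - 5/(z - 2): now ∫(2*z*log(z)) dz + ∫((z**3 + 22*z**2 - 3*z + 28)/(z**4 + 4*z**3 - 4*z**2 + 4*z - 5)) dz + ∫(-5/(z - 2)) dz + ∫(2/(z + 4)) dz + ∫(2/(z + 5)) dz.
Step 3. Evaluate the standard form [assuming z > -5]: now 2*log(z + 5) + ∫(2*z*log(z)) dz + ∫((z**3 + 22*z**2 - 3*z + 28)/(z**4 + 4*z**3 - 4*z**2 + 4*z - 5)) dz + ∫(-5/(z - 2)) dz + ∫(2/(z + 4)) dz.
Step 4. Evaluate the standard form [assuming z > -4]: now 2*log(z + 4) + 2*log(z + 5) + ∫(2*z*log(z)) dz + ∫((z**3 + 22*z**2 - 3*z + 28)/(z**4 + 4*z**3 - 4*z**2 + 4*z - 5)) dz + ∫(-5/(z - 2)) dz.
Step 5. Evaluate the standard form [assuming z > 2]: now -5*log(z - 2) + 2*log(z + 4) + 2*log(z + 5) + ∫(2*z*log(z)) dz + ∫((z**3 + 22*z**2 - 3*z + 28)/(z**4 + 4*z**3 - 4*z**2 + 4*z - 5)) dz.
Step 6. Decompose ∫((z**3 + 22*z**2 - 3*z + 28)/(z**4 + 4*z**3 - 4*z**2 + 4*z - 5)) dz by partial fractions, (z**3 + 22*z**2 - 3*z + 28)/(z**4 + 4*z**3 - 4*z**2 + 4*z - 5) = -1/(z**2 + 1) - 3/(z + 5) + 4/(z - 1): now -5*log(z - 2) + 2*log(z + 4) + 2*log(z + 5) + ∫(2*z*log(z)) dz + ∫(4/(z - 1)) dz + ∫(-3/(z + 5)) dz + ∫(-1/(z**2 + 1)) dz.
Step 7. Evaluate the standard form [assuming z > -5]: now -5*log(z - 2) + 2*log(z + 4) - log(z + 5) + ∫(2*z*log(z)) dz + ∫(4/(z - 1)) dz + ∫(-1/(z**2 + 1)) dz.
Step 8. Evaluate the standard form [assuming z > 1]: now -5*log(z - 2) + 4*log(z - 1) + 2*log(z + 4) - log(z + 5) + ∫(2*z*log(z)) dz + ∫(-1/(z**2 + 1)) dz.
Step 9. Evaluate the standard form: now -5*log(z - 2) + 4*log(z - 1) + 2*log(z + 4) - log(z + 5) - atan(z) + ∫(2*z*log(z)) dz.
Step 10. Integrate ∫(2*z*log(z)) dz by parts with u = log(z), dv = (2*z) dz, so v = z**2 [assuming z > 0]: now z**2*log(z) - 5*log(z - 2) + 4*log(z - 1) + 2*log(z + 4) - log(z + 5) - atan(z) + ∫(-z) dz.
Step 11. Evaluate the standard form: now z**2*log(z) - z**2/2 - 5*log(z - 2) + 4*log(z - 1) + 2*log(z + 4) - log(z + 5) - atan(z).
Answer: z**2*log(z) - z**2/2 - 5*log(z - 2) + 4*log(z - 1) + 2*log(z + 4) - log(z + 5) - atan(z).
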